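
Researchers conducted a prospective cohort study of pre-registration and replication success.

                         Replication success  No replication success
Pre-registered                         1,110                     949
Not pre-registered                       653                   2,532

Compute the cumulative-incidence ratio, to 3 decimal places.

2.629

Cells: a = 1110, b = 949, c = 653, d = 2532.
Risk in exposed = 1110/2059 = 0.53910; risk in unexposed = 653/3185 = 0.20502.
RR = 0.53910 / 0.20502 = 2.62944
The risk among the exposed is 2.63 times that among the unexposed.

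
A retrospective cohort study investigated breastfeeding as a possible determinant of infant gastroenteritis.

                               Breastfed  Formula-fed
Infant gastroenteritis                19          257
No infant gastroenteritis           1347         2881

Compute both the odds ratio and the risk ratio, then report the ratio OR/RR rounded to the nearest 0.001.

0.931

Reading the table with exposure as columns: a = 19 (Breastfed, case), b = 1347 (Breastfed, non-case), c = 257 (Formula-fed, case), d = 2881.
OR = (19·2881)/(1347·257) = 54739/346179 = 0.15812
Risk in exposed = 19/1366 = 0.01391; risk in unexposed = 257/3138 = 0.08190; RR = 0.16983
OR/RR = 0.15812 / 0.16983 = 0.93105
The outcome is rare in both groups, so OR ≈ RR (ratio near 1).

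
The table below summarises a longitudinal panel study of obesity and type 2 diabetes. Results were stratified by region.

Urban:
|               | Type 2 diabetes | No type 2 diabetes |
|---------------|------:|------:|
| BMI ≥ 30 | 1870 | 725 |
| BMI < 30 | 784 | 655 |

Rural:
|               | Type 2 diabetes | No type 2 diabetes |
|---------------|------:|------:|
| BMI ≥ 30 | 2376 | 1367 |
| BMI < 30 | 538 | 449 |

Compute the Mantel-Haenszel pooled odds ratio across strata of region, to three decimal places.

OR_MH = Σ(aᵢdᵢ/nᵢ) / Σ(bᵢcᵢ/nᵢ), where nᵢ is the stratum total.
Stratum 1 (Urban): n = 4034; a·d/n = 1870·655/4034 = 303.6316; b·c/n = 725·784/4034 = 140.9023
Stratum 2 (Rural): n = 4730; a·d/n = 2376·449/4730 = 225.5442; b·c/n = 1367·538/4730 = 155.4854
OR_MH = (303.6316 + 225.5442) / (140.9023 + 155.4854) = 529.1758 / 296.3877 = 1.78542

1.785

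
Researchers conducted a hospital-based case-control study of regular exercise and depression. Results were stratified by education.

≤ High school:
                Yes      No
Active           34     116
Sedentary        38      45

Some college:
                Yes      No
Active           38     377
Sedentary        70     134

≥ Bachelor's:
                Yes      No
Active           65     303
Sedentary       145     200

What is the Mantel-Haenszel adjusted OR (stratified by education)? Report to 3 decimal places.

0.268

OR_MH = Σ(aᵢdᵢ/nᵢ) / Σ(bᵢcᵢ/nᵢ), where nᵢ is the stratum total.
Stratum 1 (≤ High school): n = 233; a·d/n = 34·45/233 = 6.5665; b·c/n = 116·38/233 = 18.9185
Stratum 2 (Some college): n = 619; a·d/n = 38·134/619 = 8.2262; b·c/n = 377·70/619 = 42.6333
Stratum 3 (≥ Bachelor's): n = 713; a·d/n = 65·200/713 = 18.2328; b·c/n = 303·145/713 = 61.6199
OR_MH = (6.5665 + 8.2262 + 18.2328) / (18.9185 + 42.6333 + 61.6199) = 33.0255 / 123.1717 = 0.26813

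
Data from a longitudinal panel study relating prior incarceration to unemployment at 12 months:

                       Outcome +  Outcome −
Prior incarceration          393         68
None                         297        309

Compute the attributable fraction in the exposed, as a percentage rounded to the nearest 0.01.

Cells: a = 393, b = 68, c = 297, d = 309.
Risk in exposed = 393/461 = 0.85249; risk in unexposed = 297/606 = 0.49010.
RR = 0.85249/0.49010 = 1.73943
AR% = (RR − 1)/RR × 100 = (1.73943 − 1)/1.73943 × 100 = 42.5100%

42.51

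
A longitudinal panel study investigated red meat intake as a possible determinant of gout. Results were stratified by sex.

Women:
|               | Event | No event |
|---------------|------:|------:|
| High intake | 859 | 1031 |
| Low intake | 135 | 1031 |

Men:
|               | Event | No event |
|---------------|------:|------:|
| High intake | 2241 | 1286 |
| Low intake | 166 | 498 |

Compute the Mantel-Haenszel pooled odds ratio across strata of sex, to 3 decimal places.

5.764

OR_MH = Σ(aᵢdᵢ/nᵢ) / Σ(bᵢcᵢ/nᵢ), where nᵢ is the stratum total.
Stratum 1 (Women): n = 3056; a·d/n = 859·1031/3056 = 289.8001; b·c/n = 1031·135/3056 = 45.5448
Stratum 2 (Men): n = 4191; a·d/n = 2241·498/4191 = 266.2892; b·c/n = 1286·166/4191 = 50.9368
OR_MH = (289.8001 + 266.2892) / (45.5448 + 50.9368) = 556.0893 / 96.4816 = 5.76368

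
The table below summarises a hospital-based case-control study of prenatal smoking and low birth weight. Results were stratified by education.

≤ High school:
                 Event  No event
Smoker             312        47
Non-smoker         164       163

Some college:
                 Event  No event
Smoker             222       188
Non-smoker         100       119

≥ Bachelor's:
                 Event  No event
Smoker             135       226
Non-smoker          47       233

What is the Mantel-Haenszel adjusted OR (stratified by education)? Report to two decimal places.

OR_MH = Σ(aᵢdᵢ/nᵢ) / Σ(bᵢcᵢ/nᵢ), where nᵢ is the stratum total.
Stratum 1 (≤ High school): n = 686; a·d/n = 312·163/686 = 74.1341; b·c/n = 47·164/686 = 11.2362
Stratum 2 (Some college): n = 629; a·d/n = 222·119/629 = 42.0000; b·c/n = 188·100/629 = 29.8887
Stratum 3 (≥ Bachelor's): n = 641; a·d/n = 135·233/641 = 49.0718; b·c/n = 226·47/641 = 16.5710
OR_MH = (74.1341 + 42.0000 + 49.0718) / (11.2362 + 29.8887 + 16.5710) = 165.2059 / 57.6958 = 2.86339

2.86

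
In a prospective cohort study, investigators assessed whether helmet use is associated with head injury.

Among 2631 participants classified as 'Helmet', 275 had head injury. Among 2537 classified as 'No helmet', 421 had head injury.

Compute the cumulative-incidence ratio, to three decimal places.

From the description: a = 275, b = 2356, c = 421, d = 2116.
Risk in exposed = 275/2631 = 0.10452; risk in unexposed = 421/2537 = 0.16594.
RR = 0.10452 / 0.16594 = 0.62987
The risk is 37% lower among the exposed than among the unexposed.

0.630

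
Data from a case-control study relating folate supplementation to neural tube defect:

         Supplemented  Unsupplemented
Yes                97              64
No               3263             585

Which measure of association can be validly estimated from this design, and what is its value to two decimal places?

Reading the table with exposure as columns: a = 97 (Supplemented, case), b = 3263 (Supplemented, non-case), c = 64 (Unsupplemented, case), d = 585.
This is a case-control study: participants were sampled on outcome status, so risks in the source population cannot be estimated directly — relative risk is not valid here. The odds ratio is the appropriate measure.
OR = (a·d)/(b·c) = (97 × 585) / (3263 × 64) = 56745 / 208832 = 0.27173

0.27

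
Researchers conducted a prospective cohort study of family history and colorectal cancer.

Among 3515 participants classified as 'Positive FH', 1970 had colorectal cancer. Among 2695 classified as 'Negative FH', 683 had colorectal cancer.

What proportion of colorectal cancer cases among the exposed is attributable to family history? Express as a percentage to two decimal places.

From the description: a = 1970, b = 1545, c = 683, d = 2012.
Risk in exposed = 1970/3515 = 0.56046; risk in unexposed = 683/2695 = 0.25343.
RR = 0.56046/0.25343 = 2.21146
AR% = (RR − 1)/RR × 100 = (2.21146 − 1)/2.21146 × 100 = 54.7810%

54.78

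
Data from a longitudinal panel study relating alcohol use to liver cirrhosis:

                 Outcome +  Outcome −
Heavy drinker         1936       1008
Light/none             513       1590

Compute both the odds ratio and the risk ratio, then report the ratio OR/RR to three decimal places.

2.208

Cells: a = 1936, b = 1008, c = 513, d = 1590.
OR = (1936·1590)/(1008·513) = 3078240/517104 = 5.95285
Risk in exposed = 1936/2944 = 0.65761; risk in unexposed = 513/2103 = 0.24394; RR = 2.69581
OR/RR = 5.95285 / 2.69581 = 2.20818
The outcome is not rare, so the OR lies further from 1 than the RR.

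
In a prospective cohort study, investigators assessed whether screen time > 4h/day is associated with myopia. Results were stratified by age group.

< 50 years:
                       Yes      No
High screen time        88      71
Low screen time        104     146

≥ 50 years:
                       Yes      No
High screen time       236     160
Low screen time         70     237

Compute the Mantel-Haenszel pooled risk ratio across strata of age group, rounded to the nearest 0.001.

1.964

RR_MH = Σ(aᵢ·n₀ᵢ/nᵢ) / Σ(cᵢ·n₁ᵢ/nᵢ), with n₁ᵢ = aᵢ+bᵢ (exposed), n₀ᵢ = cᵢ+dᵢ (unexposed), nᵢ = n₁ᵢ+n₀ᵢ.
Stratum 1 (< 50 years): n₁ = 159, n₀ = 250, n = 409; a·n₀/n = 88·250/409 = 53.7897; c·n₁/n = 104·159/409 = 40.4303
Stratum 2 (≥ 50 years): n₁ = 396, n₀ = 307, n = 703; a·n₀/n = 236·307/703 = 103.0612; c·n₁/n = 70·396/703 = 39.4310
RR_MH = (53.7897 + 103.0612) / (40.4303 + 39.4310) = 156.8509 / 79.8613 = 1.96404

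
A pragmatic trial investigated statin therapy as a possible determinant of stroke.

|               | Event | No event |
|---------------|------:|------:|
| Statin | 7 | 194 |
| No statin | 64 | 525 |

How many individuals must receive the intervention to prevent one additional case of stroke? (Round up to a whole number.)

Risk in treated group = 7/201 = 0.03483; risk in control = 64/589 = 0.10866.
Absolute risk reduction = 0.10866 − 0.03483 = 0.07383
NNT = 1 / ARR = 1 / 0.07383 = 13.544 → round up → 14

14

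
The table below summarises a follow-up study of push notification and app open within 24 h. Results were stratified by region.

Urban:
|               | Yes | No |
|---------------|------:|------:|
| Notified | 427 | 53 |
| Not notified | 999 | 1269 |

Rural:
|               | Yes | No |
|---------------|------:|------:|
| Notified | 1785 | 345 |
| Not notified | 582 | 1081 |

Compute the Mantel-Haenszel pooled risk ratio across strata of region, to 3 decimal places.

RR_MH = Σ(aᵢ·n₀ᵢ/nᵢ) / Σ(cᵢ·n₁ᵢ/nᵢ), with n₁ᵢ = aᵢ+bᵢ (exposed), n₀ᵢ = cᵢ+dᵢ (unexposed), nᵢ = n₁ᵢ+n₀ᵢ.
Stratum 1 (Urban): n₁ = 480, n₀ = 2268, n = 2748; a·n₀/n = 427·2268/2748 = 352.4148; c·n₁/n = 999·480/2748 = 174.4978
Stratum 2 (Rural): n₁ = 2130, n₀ = 1663, n = 3793; a·n₀/n = 1785·1663/3793 = 782.6140; c·n₁/n = 582·2130/3793 = 326.8284
RR_MH = (352.4148 + 782.6140) / (174.4978 + 326.8284) = 1135.0289 / 501.3262 = 2.26405

2.264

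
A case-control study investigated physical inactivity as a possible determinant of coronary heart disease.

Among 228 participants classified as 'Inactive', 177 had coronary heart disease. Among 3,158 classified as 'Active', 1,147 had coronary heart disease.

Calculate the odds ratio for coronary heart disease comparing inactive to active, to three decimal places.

From the description: a = 177, b = 51, c = 1147, d = 2011.
OR = (a·d)/(b·c) = (177 × 2011) / (51 × 1147) = 355947 / 58497 = 6.08488
The odds of coronary heart disease are about 6.08 times as high in the inactive group.

6.085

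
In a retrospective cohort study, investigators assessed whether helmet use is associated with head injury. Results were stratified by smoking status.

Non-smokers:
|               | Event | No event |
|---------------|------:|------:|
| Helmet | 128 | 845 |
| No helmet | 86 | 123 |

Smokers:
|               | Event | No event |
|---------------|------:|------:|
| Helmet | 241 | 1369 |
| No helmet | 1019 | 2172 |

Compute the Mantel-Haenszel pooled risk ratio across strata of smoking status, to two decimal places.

0.44

RR_MH = Σ(aᵢ·n₀ᵢ/nᵢ) / Σ(cᵢ·n₁ᵢ/nᵢ), with n₁ᵢ = aᵢ+bᵢ (exposed), n₀ᵢ = cᵢ+dᵢ (unexposed), nᵢ = n₁ᵢ+n₀ᵢ.
Stratum 1 (Non-smokers): n₁ = 973, n₀ = 209, n = 1182; a·n₀/n = 128·209/1182 = 22.6328; c·n₁/n = 86·973/1182 = 70.7936
Stratum 2 (Smokers): n₁ = 1610, n₀ = 3191, n = 4801; a·n₀/n = 241·3191/4801 = 160.1814; c·n₁/n = 1019·1610/4801 = 341.7184
RR_MH = (22.6328 + 160.1814) / (70.7936 + 341.7184) = 182.8142 / 412.5120 = 0.44317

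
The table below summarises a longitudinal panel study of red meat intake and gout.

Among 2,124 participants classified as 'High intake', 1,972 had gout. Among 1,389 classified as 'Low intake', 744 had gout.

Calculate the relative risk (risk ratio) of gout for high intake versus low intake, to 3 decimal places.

From the description: a = 1972, b = 152, c = 744, d = 645.
Risk in exposed = 1972/2124 = 0.92844; risk in unexposed = 744/1389 = 0.53564.
RR = 0.92844 / 0.53564 = 1.73333
The risk among the exposed is 1.73 times that among the unexposed.

1.733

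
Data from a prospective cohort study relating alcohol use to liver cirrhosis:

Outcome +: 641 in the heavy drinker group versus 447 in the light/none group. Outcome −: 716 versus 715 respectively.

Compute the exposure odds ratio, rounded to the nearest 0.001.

From the description: a = 641, b = 716, c = 447, d = 715.
OR = (a·d)/(b·c) = (641 × 715) / (716 × 447) = 458315 / 320052 = 1.43200
The odds of liver cirrhosis are about 1.43 times as high in the heavy drinker group.

1.432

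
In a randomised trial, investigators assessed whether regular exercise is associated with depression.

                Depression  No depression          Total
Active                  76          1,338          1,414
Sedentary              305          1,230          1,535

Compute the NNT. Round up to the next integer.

Risk in treated group = 76/1414 = 0.05375; risk in control = 305/1535 = 0.19870.
Absolute risk reduction = 0.19870 − 0.05375 = 0.14495
NNT = 1 / ARR = 1 / 0.14495 = 6.899 → round up → 7

7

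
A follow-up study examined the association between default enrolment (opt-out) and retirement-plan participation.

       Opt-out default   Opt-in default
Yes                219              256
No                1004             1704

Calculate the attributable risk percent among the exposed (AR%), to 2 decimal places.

Reading the table with exposure as columns: a = 219 (Opt-out default, case), b = 1004 (Opt-out default, non-case), c = 256 (Opt-in default, case), d = 1704.
Risk in exposed = 219/1223 = 0.17907; risk in unexposed = 256/1960 = 0.13061.
RR = 0.17907/0.13061 = 1.37099
AR% = (RR − 1)/RR × 100 = (1.37099 − 1)/1.37099 × 100 = 27.0599%

27.06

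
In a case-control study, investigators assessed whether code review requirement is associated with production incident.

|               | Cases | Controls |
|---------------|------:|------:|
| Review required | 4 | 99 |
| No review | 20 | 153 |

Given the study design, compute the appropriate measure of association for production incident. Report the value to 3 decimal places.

Cells: a = 4, b = 99, c = 20, d = 153.
This is a case-control study: participants were sampled on outcome status, so risks in the source population cannot be estimated directly — relative risk is not valid here. The odds ratio is the appropriate measure.
OR = (a·d)/(b·c) = (4 × 153) / (99 × 20) = 612 / 1980 = 0.30909

0.309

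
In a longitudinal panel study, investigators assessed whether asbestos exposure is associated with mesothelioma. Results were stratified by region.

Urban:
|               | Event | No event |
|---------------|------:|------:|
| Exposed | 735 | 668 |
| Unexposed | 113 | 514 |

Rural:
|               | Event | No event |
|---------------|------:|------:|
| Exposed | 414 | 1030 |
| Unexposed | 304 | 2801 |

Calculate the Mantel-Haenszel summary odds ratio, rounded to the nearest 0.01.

4.16

OR_MH = Σ(aᵢdᵢ/nᵢ) / Σ(bᵢcᵢ/nᵢ), where nᵢ is the stratum total.
Stratum 1 (Urban): n = 2030; a·d/n = 735·514/2030 = 186.1034; b·c/n = 668·113/2030 = 37.1842
Stratum 2 (Rural): n = 4549; a·d/n = 414·2801/4549 = 254.9162; b·c/n = 1030·304/4549 = 68.8327
OR_MH = (186.1034 + 254.9162) / (37.1842 + 68.8327) = 441.0197 / 106.0169 = 4.15990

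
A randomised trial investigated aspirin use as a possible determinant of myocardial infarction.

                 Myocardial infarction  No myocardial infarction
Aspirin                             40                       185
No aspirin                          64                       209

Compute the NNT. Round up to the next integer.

Risk in treated group = 40/225 = 0.17778; risk in control = 64/273 = 0.23443.
Absolute risk reduction = 0.23443 − 0.17778 = 0.05665
NNT = 1 / ARR = 1 / 0.05665 = 17.651 → round up → 18

18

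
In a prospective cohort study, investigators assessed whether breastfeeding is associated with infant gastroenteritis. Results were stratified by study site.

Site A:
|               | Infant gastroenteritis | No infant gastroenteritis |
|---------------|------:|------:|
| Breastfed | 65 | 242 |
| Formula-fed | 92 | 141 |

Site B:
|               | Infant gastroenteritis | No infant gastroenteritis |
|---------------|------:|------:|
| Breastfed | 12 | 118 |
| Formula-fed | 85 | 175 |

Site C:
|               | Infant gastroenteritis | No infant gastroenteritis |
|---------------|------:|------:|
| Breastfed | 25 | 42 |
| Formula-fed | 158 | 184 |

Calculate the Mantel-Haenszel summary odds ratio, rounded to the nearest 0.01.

0.40

OR_MH = Σ(aᵢdᵢ/nᵢ) / Σ(bᵢcᵢ/nᵢ), where nᵢ is the stratum total.
Stratum 1 (Site A): n = 540; a·d/n = 65·141/540 = 16.9722; b·c/n = 242·92/540 = 41.2296
Stratum 2 (Site B): n = 390; a·d/n = 12·175/390 = 5.3846; b·c/n = 118·85/390 = 25.7179
Stratum 3 (Site C): n = 409; a·d/n = 25·184/409 = 11.2469; b·c/n = 42·158/409 = 16.2249
OR_MH = (16.9722 + 5.3846 + 11.2469) / (41.2296 + 25.7179 + 16.2249) = 33.6038 / 83.1725 = 0.40403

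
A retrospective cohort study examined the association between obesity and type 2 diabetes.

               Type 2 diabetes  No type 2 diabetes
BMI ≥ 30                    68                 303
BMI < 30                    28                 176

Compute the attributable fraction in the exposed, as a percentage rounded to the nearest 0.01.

25.12

Cells: a = 68, b = 303, c = 28, d = 176.
Risk in exposed = 68/371 = 0.18329; risk in unexposed = 28/204 = 0.13725.
RR = 0.18329/0.13725 = 1.33539
AR% = (RR − 1)/RR × 100 = (1.33539 − 1)/1.33539 × 100 = 25.1153%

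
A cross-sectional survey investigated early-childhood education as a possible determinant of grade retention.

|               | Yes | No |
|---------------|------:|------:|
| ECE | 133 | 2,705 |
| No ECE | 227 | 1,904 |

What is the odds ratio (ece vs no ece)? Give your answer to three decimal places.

0.412

Cells: a = 133, b = 2705, c = 227, d = 1904.
OR = (a·d)/(b·c) = (133 × 1904) / (2705 × 227) = 253232 / 614035 = 0.41241
Exposure is associated with lower odds of grade retention (OR = 0.41 < 1).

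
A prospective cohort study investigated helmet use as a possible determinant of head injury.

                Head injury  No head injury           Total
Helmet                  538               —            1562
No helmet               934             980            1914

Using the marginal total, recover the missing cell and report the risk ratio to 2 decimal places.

The missing cell is in the exposed row: 1562 − 538 = 1024.
So a = 538, b = 1024, c = 934, d = 980.
RR = [a/(a+b)] / [c/(c+d)] = (538/1562) / (934/1914) = 0.34443/0.48798 = 0.70582

0.71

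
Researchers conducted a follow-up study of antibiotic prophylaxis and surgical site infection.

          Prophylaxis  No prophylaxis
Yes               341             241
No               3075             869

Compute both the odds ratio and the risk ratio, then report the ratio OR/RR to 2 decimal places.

Reading the table with exposure as columns: a = 341 (Prophylaxis, case), b = 3075 (Prophylaxis, non-case), c = 241 (No prophylaxis, case), d = 869.
OR = (341·869)/(3075·241) = 296329/741075 = 0.39986
Risk in exposed = 341/3416 = 0.09982; risk in unexposed = 241/1110 = 0.21712; RR = 0.45977
OR/RR = 0.39986 / 0.45977 = 0.86970
The outcome is not rare, so the OR lies further from 1 than the RR.

0.87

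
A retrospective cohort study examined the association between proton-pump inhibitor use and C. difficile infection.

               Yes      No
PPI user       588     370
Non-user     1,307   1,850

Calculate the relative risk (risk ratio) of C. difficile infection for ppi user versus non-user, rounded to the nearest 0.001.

1.483

Cells: a = 588, b = 370, c = 1307, d = 1850.
Risk in exposed = 588/958 = 0.61378; risk in unexposed = 1307/3157 = 0.41400.
RR = 0.61378 / 0.41400 = 1.48255
The risk among the exposed is 1.48 times that among the unexposed.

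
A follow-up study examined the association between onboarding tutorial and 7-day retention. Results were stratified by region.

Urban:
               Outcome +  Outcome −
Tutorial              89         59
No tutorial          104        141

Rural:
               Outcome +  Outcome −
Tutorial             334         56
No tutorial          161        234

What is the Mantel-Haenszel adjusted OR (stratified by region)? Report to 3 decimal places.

OR_MH = Σ(aᵢdᵢ/nᵢ) / Σ(bᵢcᵢ/nᵢ), where nᵢ is the stratum total.
Stratum 1 (Urban): n = 393; a·d/n = 89·141/393 = 31.9313; b·c/n = 59·104/393 = 15.6132
Stratum 2 (Rural): n = 785; a·d/n = 334·234/785 = 99.5618; b·c/n = 56·161/785 = 11.4854
OR_MH = (31.9313 + 99.5618) / (15.6132 + 11.4854) = 131.4931 / 27.0986 = 4.85240

4.852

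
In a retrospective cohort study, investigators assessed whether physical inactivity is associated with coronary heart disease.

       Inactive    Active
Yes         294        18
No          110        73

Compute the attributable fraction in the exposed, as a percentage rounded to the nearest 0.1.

72.8

Reading the table with exposure as columns: a = 294 (Inactive, case), b = 110 (Inactive, non-case), c = 18 (Active, case), d = 73.
Risk in exposed = 294/404 = 0.72772; risk in unexposed = 18/91 = 0.19780.
RR = 0.72772/0.19780 = 3.67904
AR% = (RR − 1)/RR × 100 = (3.67904 − 1)/3.67904 × 100 = 72.8190%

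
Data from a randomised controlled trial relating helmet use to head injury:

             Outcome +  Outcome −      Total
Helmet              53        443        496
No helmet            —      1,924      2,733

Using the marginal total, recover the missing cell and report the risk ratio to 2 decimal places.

0.36

The missing cell is in the unexposed row: 2733 − 1924 = 809.
So a = 53, b = 443, c = 809, d = 1924.
RR = [a/(a+b)] / [c/(c+d)] = (53/496) / (809/2733) = 0.10685/0.29601 = 0.36098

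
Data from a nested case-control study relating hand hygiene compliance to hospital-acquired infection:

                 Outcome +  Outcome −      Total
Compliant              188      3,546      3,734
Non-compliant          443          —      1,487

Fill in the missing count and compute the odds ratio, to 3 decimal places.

The missing cell is in the unexposed row: 1487 − 443 = 1044.
So a = 188, b = 3546, c = 443, d = 1044.
OR = (a·d)/(b·c) = (188 × 1044) / (3546 × 443) = 196272 / 1570878 = 0.12494

0.125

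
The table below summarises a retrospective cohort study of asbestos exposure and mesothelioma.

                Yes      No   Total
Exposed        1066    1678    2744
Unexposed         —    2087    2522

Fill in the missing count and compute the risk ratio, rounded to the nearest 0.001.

The missing cell is in the unexposed row: 2522 − 2087 = 435.
So a = 1066, b = 1678, c = 435, d = 2087.
RR = [a/(a+b)] / [c/(c+d)] = (1066/2744) / (435/2522) = 0.38848/0.17248 = 2.25231

2.252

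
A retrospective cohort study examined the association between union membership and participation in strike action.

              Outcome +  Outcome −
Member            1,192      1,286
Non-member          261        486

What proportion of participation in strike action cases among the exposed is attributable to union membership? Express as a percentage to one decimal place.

27.4

Cells: a = 1192, b = 1286, c = 261, d = 486.
Risk in exposed = 1192/2478 = 0.48103; risk in unexposed = 261/747 = 0.34940.
RR = 0.48103/0.34940 = 1.37675
AR% = (RR − 1)/RR × 100 = (1.37675 − 1)/1.37675 × 100 = 27.3652%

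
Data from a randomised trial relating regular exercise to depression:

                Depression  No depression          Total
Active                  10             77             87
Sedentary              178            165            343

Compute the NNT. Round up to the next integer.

3

Risk in treated group = 10/87 = 0.11494; risk in control = 178/343 = 0.51895.
Absolute risk reduction = 0.51895 − 0.11494 = 0.40401
NNT = 1 / ARR = 1 / 0.40401 = 2.475 → round up → 3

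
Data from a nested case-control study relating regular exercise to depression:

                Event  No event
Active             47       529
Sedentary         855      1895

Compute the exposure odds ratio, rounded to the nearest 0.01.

0.20

Cells: a = 47, b = 529, c = 855, d = 1895.
OR = (a·d)/(b·c) = (47 × 1895) / (529 × 855) = 89065 / 452295 = 0.19692
Exposure is associated with lower odds of depression (OR = 0.20 < 1).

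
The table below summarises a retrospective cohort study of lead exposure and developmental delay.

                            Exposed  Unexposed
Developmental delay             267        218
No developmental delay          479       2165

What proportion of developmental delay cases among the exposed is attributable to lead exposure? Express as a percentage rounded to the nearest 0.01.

74.44

Reading the table with exposure as columns: a = 267 (Exposed, case), b = 479 (Exposed, non-case), c = 218 (Unexposed, case), d = 2165.
Risk in exposed = 267/746 = 0.35791; risk in unexposed = 218/2383 = 0.09148.
RR = 0.35791/0.09148 = 3.91237
AR% = (RR − 1)/RR × 100 = (3.91237 − 1)/3.91237 × 100 = 74.4400%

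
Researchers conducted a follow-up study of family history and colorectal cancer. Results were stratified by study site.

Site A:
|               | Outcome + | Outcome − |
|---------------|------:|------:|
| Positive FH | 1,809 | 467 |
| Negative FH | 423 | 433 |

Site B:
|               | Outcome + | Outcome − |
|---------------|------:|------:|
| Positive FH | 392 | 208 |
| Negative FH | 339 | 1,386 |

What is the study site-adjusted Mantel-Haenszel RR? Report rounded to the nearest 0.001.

RR_MH = Σ(aᵢ·n₀ᵢ/nᵢ) / Σ(cᵢ·n₁ᵢ/nᵢ), with n₁ᵢ = aᵢ+bᵢ (exposed), n₀ᵢ = cᵢ+dᵢ (unexposed), nᵢ = n₁ᵢ+n₀ᵢ.
Stratum 1 (Site A): n₁ = 2276, n₀ = 856, n = 3132; a·n₀/n = 1809·856/3132 = 494.4138; c·n₁/n = 423·2276/3132 = 307.3908
Stratum 2 (Site B): n₁ = 600, n₀ = 1725, n = 2325; a·n₀/n = 392·1725/2325 = 290.8387; c·n₁/n = 339·600/2325 = 87.4839
RR_MH = (494.4138 + 290.8387) / (307.3908 + 87.4839) = 785.2525 / 394.8747 = 1.98861

1.989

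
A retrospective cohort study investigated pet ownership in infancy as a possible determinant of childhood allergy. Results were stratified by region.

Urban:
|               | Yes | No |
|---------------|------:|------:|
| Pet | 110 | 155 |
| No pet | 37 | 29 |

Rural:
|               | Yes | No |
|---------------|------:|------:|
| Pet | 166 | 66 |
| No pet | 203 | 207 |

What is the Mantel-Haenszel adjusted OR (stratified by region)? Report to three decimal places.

1.654

OR_MH = Σ(aᵢdᵢ/nᵢ) / Σ(bᵢcᵢ/nᵢ), where nᵢ is the stratum total.
Stratum 1 (Urban): n = 331; a·d/n = 110·29/331 = 9.6375; b·c/n = 155·37/331 = 17.3263
Stratum 2 (Rural): n = 642; a·d/n = 166·207/642 = 53.5234; b·c/n = 66·203/642 = 20.8692
OR_MH = (9.6375 + 53.5234) / (17.3263 + 20.8692) = 63.1608 / 38.1954 = 1.65362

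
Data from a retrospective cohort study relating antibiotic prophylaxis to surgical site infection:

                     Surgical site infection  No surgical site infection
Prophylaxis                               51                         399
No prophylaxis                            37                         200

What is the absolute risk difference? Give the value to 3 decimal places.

Cells: a = 51, b = 399, c = 37, d = 200.
Risk in exposed = 51/450 = 0.113333; risk in unexposed = 37/237 = 0.156118.
Risk difference = 0.113333 − 0.156118 = -0.042785

-0.043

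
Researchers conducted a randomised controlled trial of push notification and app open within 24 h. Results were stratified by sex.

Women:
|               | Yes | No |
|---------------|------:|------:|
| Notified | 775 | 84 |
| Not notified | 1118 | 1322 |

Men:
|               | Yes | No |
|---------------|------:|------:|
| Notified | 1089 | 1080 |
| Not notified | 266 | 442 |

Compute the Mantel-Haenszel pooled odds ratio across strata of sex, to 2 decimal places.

3.72

OR_MH = Σ(aᵢdᵢ/nᵢ) / Σ(bᵢcᵢ/nᵢ), where nᵢ is the stratum total.
Stratum 1 (Women): n = 3299; a·d/n = 775·1322/3299 = 310.5638; b·c/n = 84·1118/3299 = 28.4668
Stratum 2 (Men): n = 2877; a·d/n = 1089·442/2877 = 167.3055; b·c/n = 1080·266/2877 = 99.8540
OR_MH = (310.5638 + 167.3055) / (28.4668 + 99.8540) = 477.8693 / 128.3208 = 3.72402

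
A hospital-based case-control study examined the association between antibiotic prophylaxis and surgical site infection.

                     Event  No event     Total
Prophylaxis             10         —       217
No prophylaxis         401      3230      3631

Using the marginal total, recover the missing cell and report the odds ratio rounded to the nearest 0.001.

0.389

The missing cell is in the exposed row: 217 − 10 = 207.
So a = 10, b = 207, c = 401, d = 3230.
OR = (a·d)/(b·c) = (10 × 3230) / (207 × 401) = 32300 / 83007 = 0.38912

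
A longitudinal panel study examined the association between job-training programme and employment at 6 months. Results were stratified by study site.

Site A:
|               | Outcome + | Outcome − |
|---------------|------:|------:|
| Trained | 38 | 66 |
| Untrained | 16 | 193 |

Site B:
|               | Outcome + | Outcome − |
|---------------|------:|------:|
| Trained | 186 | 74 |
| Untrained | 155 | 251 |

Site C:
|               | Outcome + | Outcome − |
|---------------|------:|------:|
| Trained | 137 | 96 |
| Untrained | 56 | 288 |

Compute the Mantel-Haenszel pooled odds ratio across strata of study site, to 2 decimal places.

OR_MH = Σ(aᵢdᵢ/nᵢ) / Σ(bᵢcᵢ/nᵢ), where nᵢ is the stratum total.
Stratum 1 (Site A): n = 313; a·d/n = 38·193/313 = 23.4313; b·c/n = 66·16/313 = 3.3738
Stratum 2 (Site B): n = 666; a·d/n = 186·251/666 = 70.0991; b·c/n = 74·155/666 = 17.2222
Stratum 3 (Site C): n = 577; a·d/n = 137·288/577 = 68.3813; b·c/n = 96·56/577 = 9.3172
OR_MH = (23.4313 + 70.0991 + 68.3813) / (3.3738 + 17.2222 + 9.3172) = 161.9117 / 29.9132 = 5.41272

5.41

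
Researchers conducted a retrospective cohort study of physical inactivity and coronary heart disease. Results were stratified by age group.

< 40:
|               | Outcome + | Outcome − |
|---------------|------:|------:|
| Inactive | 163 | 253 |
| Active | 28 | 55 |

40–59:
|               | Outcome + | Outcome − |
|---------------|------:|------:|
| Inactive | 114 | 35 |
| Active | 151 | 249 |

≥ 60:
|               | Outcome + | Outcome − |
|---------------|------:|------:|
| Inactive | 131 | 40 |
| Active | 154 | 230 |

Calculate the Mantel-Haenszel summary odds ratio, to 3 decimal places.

3.550

OR_MH = Σ(aᵢdᵢ/nᵢ) / Σ(bᵢcᵢ/nᵢ), where nᵢ is the stratum total.
Stratum 1 (< 40): n = 499; a·d/n = 163·55/499 = 17.9659; b·c/n = 253·28/499 = 14.1964
Stratum 2 (40–59): n = 549; a·d/n = 114·249/549 = 51.7049; b·c/n = 35·151/549 = 9.6266
Stratum 3 (≥ 60): n = 555; a·d/n = 131·230/555 = 54.2883; b·c/n = 40·154/555 = 11.0991
OR_MH = (17.9659 + 51.7049 + 54.2883) / (14.1964 + 9.6266 + 11.0991) = 123.9591 / 34.9221 = 3.54959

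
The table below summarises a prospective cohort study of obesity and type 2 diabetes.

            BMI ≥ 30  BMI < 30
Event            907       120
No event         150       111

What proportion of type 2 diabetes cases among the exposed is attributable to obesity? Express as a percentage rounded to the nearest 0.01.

Reading the table with exposure as columns: a = 907 (BMI ≥ 30, case), b = 150 (BMI ≥ 30, non-case), c = 120 (BMI < 30, case), d = 111.
Risk in exposed = 907/1057 = 0.85809; risk in unexposed = 120/231 = 0.51948.
RR = 0.85809/0.51948 = 1.65182
AR% = (RR − 1)/RR × 100 = (1.65182 − 1)/1.65182 × 100 = 39.4608%

39.46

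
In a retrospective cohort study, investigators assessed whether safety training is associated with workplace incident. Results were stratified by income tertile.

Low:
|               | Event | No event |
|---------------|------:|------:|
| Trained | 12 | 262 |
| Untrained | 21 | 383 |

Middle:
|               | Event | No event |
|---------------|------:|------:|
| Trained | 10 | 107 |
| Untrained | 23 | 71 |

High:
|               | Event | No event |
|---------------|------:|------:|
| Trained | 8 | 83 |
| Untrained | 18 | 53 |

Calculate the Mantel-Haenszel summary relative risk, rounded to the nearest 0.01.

0.48

RR_MH = Σ(aᵢ·n₀ᵢ/nᵢ) / Σ(cᵢ·n₁ᵢ/nᵢ), with n₁ᵢ = aᵢ+bᵢ (exposed), n₀ᵢ = cᵢ+dᵢ (unexposed), nᵢ = n₁ᵢ+n₀ᵢ.
Stratum 1 (Low): n₁ = 274, n₀ = 404, n = 678; a·n₀/n = 12·404/678 = 7.1504; c·n₁/n = 21·274/678 = 8.4867
Stratum 2 (Middle): n₁ = 117, n₀ = 94, n = 211; a·n₀/n = 10·94/211 = 4.4550; c·n₁/n = 23·117/211 = 12.7536
Stratum 3 (High): n₁ = 91, n₀ = 71, n = 162; a·n₀/n = 8·71/162 = 3.5062; c·n₁/n = 18·91/162 = 10.1111
RR_MH = (7.1504 + 4.4550 + 3.5062) / (8.4867 + 12.7536 + 10.1111) = 15.1116 / 31.3514 = 0.48201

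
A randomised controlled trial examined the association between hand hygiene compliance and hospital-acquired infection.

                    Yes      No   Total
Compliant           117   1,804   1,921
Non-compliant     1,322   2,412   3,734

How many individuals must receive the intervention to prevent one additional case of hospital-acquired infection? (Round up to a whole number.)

4

Risk in treated group = 117/1921 = 0.06091; risk in control = 1322/3734 = 0.35404.
Absolute risk reduction = 0.35404 − 0.06091 = 0.29314
NNT = 1 / ARR = 1 / 0.29314 = 3.411 → round up → 4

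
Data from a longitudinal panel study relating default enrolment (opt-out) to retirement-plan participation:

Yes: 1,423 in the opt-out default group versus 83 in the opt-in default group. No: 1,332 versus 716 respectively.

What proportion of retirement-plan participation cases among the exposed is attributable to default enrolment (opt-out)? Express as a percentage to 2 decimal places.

79.89

From the description: a = 1423, b = 1332, c = 83, d = 716.
Risk in exposed = 1423/2755 = 0.51652; risk in unexposed = 83/799 = 0.10388.
RR = 0.51652/0.10388 = 4.97224
AR% = (RR − 1)/RR × 100 = (4.97224 − 1)/4.97224 × 100 = 79.8883%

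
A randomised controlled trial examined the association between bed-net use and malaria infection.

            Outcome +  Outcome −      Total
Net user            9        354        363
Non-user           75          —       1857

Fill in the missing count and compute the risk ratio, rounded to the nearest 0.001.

The missing cell is in the unexposed row: 1857 − 75 = 1782.
So a = 9, b = 354, c = 75, d = 1782.
RR = [a/(a+b)] / [c/(c+d)] = (9/363) / (75/1857) = 0.02479/0.04039 = 0.61388

0.614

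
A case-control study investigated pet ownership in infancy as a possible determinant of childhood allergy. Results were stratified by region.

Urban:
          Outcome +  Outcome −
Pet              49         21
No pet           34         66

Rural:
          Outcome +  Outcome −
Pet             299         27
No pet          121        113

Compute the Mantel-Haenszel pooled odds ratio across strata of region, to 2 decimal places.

OR_MH = Σ(aᵢdᵢ/nᵢ) / Σ(bᵢcᵢ/nᵢ), where nᵢ is the stratum total.
Stratum 1 (Urban): n = 170; a·d/n = 49·66/170 = 19.0235; b·c/n = 21·34/170 = 4.2000
Stratum 2 (Rural): n = 560; a·d/n = 299·113/560 = 60.3339; b·c/n = 27·121/560 = 5.8339
OR_MH = (19.0235 + 60.3339) / (4.2000 + 5.8339) = 79.3575 / 10.0339 = 7.90891

7.91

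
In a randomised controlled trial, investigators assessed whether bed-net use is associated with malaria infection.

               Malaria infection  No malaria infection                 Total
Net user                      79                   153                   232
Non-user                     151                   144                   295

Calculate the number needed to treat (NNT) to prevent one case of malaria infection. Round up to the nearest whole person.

Risk in treated group = 79/232 = 0.34052; risk in control = 151/295 = 0.51186.
Absolute risk reduction = 0.51186 − 0.34052 = 0.17135
NNT = 1 / ARR = 1 / 0.17135 = 5.836 → round up → 6

6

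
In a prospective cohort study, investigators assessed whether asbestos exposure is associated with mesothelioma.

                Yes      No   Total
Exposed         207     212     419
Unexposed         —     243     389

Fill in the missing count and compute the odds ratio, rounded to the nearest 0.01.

The missing cell is in the unexposed row: 389 − 243 = 146.
So a = 207, b = 212, c = 146, d = 243.
OR = (a·d)/(b·c) = (207 × 243) / (212 × 146) = 50301 / 30952 = 1.62513

1.63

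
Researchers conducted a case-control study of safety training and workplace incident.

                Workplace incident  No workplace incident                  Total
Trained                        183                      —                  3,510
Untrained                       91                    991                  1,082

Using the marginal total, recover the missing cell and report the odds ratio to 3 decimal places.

The missing cell is in the exposed row: 3510 − 183 = 3327.
So a = 183, b = 3327, c = 91, d = 991.
OR = (a·d)/(b·c) = (183 × 991) / (3327 × 91) = 181353 / 302757 = 0.59901

0.599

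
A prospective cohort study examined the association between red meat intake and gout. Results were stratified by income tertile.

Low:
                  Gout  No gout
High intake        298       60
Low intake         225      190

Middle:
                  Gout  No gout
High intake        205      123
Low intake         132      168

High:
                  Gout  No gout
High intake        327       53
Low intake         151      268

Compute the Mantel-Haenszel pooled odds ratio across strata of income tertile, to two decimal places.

OR_MH = Σ(aᵢdᵢ/nᵢ) / Σ(bᵢcᵢ/nᵢ), where nᵢ is the stratum total.
Stratum 1 (Low): n = 773; a·d/n = 298·190/773 = 73.2471; b·c/n = 60·225/773 = 17.4644
Stratum 2 (Middle): n = 628; a·d/n = 205·168/628 = 54.8408; b·c/n = 123·132/628 = 25.8535
Stratum 3 (High): n = 799; a·d/n = 327·268/799 = 109.6821; b·c/n = 53·151/799 = 10.0163
OR_MH = (73.2471 + 54.8408 + 109.6821) / (17.4644 + 25.8535 + 10.0163) = 237.7700 / 53.3342 = 4.45811

4.46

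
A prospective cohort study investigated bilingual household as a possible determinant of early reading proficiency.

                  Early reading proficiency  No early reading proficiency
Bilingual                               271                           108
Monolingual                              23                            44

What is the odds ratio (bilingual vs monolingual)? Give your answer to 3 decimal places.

4.800

Cells: a = 271, b = 108, c = 23, d = 44.
OR = (a·d)/(b·c) = (271 × 44) / (108 × 23) = 11924 / 2484 = 4.80032
The odds of early reading proficiency are about 4.80 times as high in the bilingual group.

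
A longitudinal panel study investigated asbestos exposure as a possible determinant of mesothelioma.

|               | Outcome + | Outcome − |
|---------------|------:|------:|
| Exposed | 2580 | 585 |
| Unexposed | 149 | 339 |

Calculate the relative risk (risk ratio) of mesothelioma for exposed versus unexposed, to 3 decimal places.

Cells: a = 2580, b = 585, c = 149, d = 339.
Risk in exposed = 2580/3165 = 0.81517; risk in unexposed = 149/488 = 0.30533.
RR = 0.81517 / 0.30533 = 2.66981
The risk among the exposed is 2.67 times that among the unexposed.

2.670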